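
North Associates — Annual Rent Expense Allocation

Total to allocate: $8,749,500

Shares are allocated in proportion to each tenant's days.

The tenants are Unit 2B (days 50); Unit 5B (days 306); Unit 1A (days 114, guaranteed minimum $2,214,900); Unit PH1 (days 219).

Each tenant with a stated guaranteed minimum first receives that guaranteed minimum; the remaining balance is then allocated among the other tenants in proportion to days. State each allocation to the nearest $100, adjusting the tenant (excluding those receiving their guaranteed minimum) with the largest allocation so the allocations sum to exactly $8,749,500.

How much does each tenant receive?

Minimums first: Unit 1A $2,214,900. Remaining pool $6,534,600.
Remaining pool split over remaining days 575: Unit 2B 568,226.09 → $568,200; Unit 5B 3,477,543.65 → $3,477,500; Unit PH1 2,488,830.26 → $2,488,800.
Rounding difference +$100 applied to Unit 5B → $3,477,600.

Unit 2B: $568,200; Unit 5B: $3,477,600; Unit 1A: $2,214,900; Unit PH1: $2,488,800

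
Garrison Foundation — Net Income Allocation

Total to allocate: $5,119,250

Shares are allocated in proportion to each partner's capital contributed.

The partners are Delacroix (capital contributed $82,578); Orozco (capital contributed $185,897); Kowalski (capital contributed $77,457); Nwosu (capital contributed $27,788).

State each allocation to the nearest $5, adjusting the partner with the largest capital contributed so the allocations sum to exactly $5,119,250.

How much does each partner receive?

Sum of capital contributed: 373,720.
Unrounded shares: Delacroix 82,578/373,720 × $5,119,250 = 1,131,160.83; Orozco 185,897/373,720 × $5,119,250 = 2,546,433.74; Kowalski 77,457/373,720 × $5,119,250 = 1,061,012.92; Nwosu 27,788/373,720 × $5,119,250 = 380,642.51.
After rounding ($5): Delacroix $1,131,160; Orozco $2,546,435; Kowalski $1,061,015; Nwosu $380,645. Sum = $5,119,255.
Difference $5,119,250 − $5,119,255 = −$5 applied to largest capital contributed (Orozco): Orozco becomes $2,546,430.

Delacroix: $1,131,160; Orozco: $2,546,430; Kowalski: $1,061,015; Nwosu: $380,645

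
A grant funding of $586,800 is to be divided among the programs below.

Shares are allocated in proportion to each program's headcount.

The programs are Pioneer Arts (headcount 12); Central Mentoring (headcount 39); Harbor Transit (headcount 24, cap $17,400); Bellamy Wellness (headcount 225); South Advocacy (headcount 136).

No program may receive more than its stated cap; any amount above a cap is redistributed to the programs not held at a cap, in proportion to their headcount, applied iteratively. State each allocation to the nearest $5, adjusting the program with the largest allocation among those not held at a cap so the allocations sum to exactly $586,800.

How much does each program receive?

Combined headcount = 436.
Proportional shares (ignoring caps): Pioneer Arts 16,150.46; Central Mentoring 52,488.99; Harbor Transit 32,300.92; Bellamy Wellness 302,821.10; South Advocacy 183,038.53.
Capped: Harbor Transit ($17,400); remaining pool $569,400 reallocated over remaining headcount 412.
Shares after redistribution: Pioneer Arts 16,584.47 → $16,585; Central Mentoring 53,899.51 → $53,900; Bellamy Wellness 310,958.74 → $310,960; South Advocacy 187,957.28 → $187,955.

Pioneer Arts: $16,585 · Central Mentoring: $53,900 · Harbor Transit: $17,400 · Bellamy Wellness: $310,960 · South Advocacy: $187,955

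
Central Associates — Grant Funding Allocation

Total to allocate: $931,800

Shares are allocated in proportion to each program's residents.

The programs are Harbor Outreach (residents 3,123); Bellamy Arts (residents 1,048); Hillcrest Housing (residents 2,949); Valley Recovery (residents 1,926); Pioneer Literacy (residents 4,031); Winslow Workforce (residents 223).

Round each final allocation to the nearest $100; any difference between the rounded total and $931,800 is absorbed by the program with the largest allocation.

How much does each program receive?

Harbor Outreach: $218,800; Bellamy Arts: $73,400; Hillcrest Housing: $206,600; Valley Recovery: $134,900; Pioneer Literacy: $282,500; Winslow Workforce: $15,600

Residents total: 13,300.
Pro-rata amounts: Harbor Outreach 3,123/13,300 × $931,800 = 218,797.85; Bellamy Arts 1,048/13,300 × $931,800 = 73,423.04; Hillcrest Housing 2,949/13,300 × $931,800 = 206,607.38; Valley Recovery 1,926/13,300 × $931,800 = 134,935.85; Pioneer Literacy 4,031/13,300 × $931,800 = 282,412.47; Winslow Workforce 223/13,300 × $931,800 = 15,623.41.
At nearest $100: Harbor Outreach $218,800; Bellamy Arts $73,400; Hillcrest Housing $206,600; Valley Recovery $134,900; Pioneer Literacy $282,400; Winslow Workforce $15,600. Sum = $931,700.
Difference $931,800 − $931,700 = +$100 applied to largest allocation (Pioneer Literacy): Pioneer Literacy becomes $282,500.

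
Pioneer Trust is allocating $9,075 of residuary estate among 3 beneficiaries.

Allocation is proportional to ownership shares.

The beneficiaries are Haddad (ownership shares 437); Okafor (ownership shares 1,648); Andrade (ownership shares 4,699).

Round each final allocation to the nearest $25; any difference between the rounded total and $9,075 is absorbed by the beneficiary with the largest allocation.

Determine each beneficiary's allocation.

Haddad: $575 · Okafor: $2,200 · Andrade: $6,300

Total ownership shares = 6,784.
Pro-rata amounts: Haddad 437/6,784 × $9,075 = 584.58; Okafor 1,648/6,784 × $9,075 = 2,204.54; Andrade 4,699/6,784 × $9,075 = 6,285.88.
At nearest $25: Haddad $575; Okafor $2,200; Andrade $6,275. Sum = $9,050.
Difference $9,075 − $9,050 = +$25 applied to largest allocation (Andrade): Andrade becomes $6,300.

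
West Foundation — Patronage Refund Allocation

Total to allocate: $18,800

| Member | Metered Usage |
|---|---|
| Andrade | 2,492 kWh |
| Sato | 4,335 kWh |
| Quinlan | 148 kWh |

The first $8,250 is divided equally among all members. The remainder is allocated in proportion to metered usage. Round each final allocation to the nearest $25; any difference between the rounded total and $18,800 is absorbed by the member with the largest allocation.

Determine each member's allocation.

Equal tier: $8,250 ÷ 3 = $2,750 apiece.
Remainder $10,550 by metered usage (total 6,975): Andrade 3,769.26 → $3,775; Sato 6,556.88 → $6,550; Quinlan 223.86 → $225.
Totals: Andrade $2,750 + $3,775 = $6,525; Sato $2,750 + $6,550 = $9,300; Quinlan $2,750 + $225 = $2,975.

Andrade: $6,525 · Sato: $9,300 · Quinlan: $2,975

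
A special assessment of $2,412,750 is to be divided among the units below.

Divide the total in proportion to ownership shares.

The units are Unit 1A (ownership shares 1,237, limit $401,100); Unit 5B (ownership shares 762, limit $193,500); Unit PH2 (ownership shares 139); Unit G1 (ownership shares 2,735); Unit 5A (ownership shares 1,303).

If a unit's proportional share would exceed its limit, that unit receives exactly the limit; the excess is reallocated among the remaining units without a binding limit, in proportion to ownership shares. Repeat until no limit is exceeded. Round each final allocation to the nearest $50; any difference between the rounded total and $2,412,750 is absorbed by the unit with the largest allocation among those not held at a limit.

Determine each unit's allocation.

Unit 1A: $401,100; Unit 5B: $193,500; Unit PH2: $60,500; Unit G1: $1,190,500; Unit 5A: $567,150

Ownership shares total: 6,176.
Proportional shares (ignoring caps): Unit 1A 483,253.20; Unit 5B 297,687.10; Unit PH2 54,302.50; Unit G1 1,068,470.09; Unit 5A 509,037.12.
Cap binds for Unit 1A ($401,100), Unit 5B ($193,500); residual $1,818,150 reallocated over remaining ownership shares 4,177.
Remaining shares: Unit PH2 60,503.44 → $60,500; Unit G1 1,190,481.27 → $1,190,500; Unit 5A 567,165.30 → $567,150.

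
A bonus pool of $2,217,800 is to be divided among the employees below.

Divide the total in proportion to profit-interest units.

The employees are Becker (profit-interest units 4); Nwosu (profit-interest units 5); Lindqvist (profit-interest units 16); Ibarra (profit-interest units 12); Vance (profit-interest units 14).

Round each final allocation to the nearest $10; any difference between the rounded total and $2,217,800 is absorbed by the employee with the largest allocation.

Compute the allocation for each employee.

Total profit-interest units = 51.
Proportional shares: Becker 4/51 × $2,217,800 = 173,945.10; Nwosu 5/51 × $2,217,800 = 217,431.37; Lindqvist 16/51 × $2,217,800 = 695,780.39; Ibarra 12/51 × $2,217,800 = 521,835.29; Vance 14/51 × $2,217,800 = 608,807.84.
At nearest $10: Becker $173,950; Nwosu $217,430; Lindqvist $695,780; Ibarra $521,840; Vance $608,810. Sum = $2,217,810.
Difference $2,217,800 − $2,217,810 = −$10 applied to largest allocation (Lindqvist): Lindqvist becomes $695,770.

Becker: $173,950 · Nwosu: $217,430 · Lindqvist: $695,770 · Ibarra: $521,840 · Vance: $608,810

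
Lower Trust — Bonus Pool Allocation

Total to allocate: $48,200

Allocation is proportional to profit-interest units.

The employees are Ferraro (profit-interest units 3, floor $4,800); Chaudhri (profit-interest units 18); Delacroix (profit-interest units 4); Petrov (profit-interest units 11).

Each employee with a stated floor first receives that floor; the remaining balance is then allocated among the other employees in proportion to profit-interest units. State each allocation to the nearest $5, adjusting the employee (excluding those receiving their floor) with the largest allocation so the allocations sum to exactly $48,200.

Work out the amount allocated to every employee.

Ferraro: $4,800 · Chaudhri: $23,675 · Delacroix: $5,260 · Petrov: $14,465

Guaranteed amounts: Ferraro $4,800. Residual $43,400.
Residual split over remaining profit-interest units 33: Chaudhri 23,672.73 → $23,675; Delacroix 5,260.61 → $5,260; Petrov 14,466.67 → $14,465.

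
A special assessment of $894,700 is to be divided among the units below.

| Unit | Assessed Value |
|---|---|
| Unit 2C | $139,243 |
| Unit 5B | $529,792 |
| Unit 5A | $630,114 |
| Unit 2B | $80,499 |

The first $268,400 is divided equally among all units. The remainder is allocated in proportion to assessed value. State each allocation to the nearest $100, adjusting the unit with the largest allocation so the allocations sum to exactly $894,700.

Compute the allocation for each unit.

$268,400 shared equally gives $67,100 per unit.
Remainder $626,300 by assessed value (total 1,379,648): Unit 2C 63,210.25 → $63,200; Unit 5B 240,502.45 → $240,500; Unit 5A 286,044.27 → $286,000; Unit 2B 36,543.03 → $36,500.
Rounding difference +$100 on remainder applied to Unit 5A.
Totals: Unit 2C $67,100 + $63,200 = $130,300; Unit 5B $67,100 + $240,500 = $307,600; Unit 5A $67,100 + $286,100 = $353,200; Unit 2B $67,100 + $36,500 = $103,600.

Unit 2C: $130,300; Unit 5B: $307,600; Unit 5A: $353,200; Unit 2B: $103,600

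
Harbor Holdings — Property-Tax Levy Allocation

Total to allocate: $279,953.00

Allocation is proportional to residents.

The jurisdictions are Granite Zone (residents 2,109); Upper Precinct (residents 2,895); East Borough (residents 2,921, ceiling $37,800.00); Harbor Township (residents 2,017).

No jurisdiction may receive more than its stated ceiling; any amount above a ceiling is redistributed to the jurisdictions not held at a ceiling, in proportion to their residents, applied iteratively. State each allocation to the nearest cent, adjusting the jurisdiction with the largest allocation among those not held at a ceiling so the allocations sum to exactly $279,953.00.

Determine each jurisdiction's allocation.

Sum of residents: 9,942.
Proportional shares (ignoring caps): Granite Zone 59,386.5296; Upper Precinct 81,519.2049; East Borough 82,251.3290; Harbor Township 56,795.9365.
Cap binds for East Borough ($37,800.00); remaining pool $242,153.00 reallocated over remaining residents 7,021.
Shares after redistribution: Granite Zone 72,739.0225 → $72,739.02; Upper Precinct 99,848.0181 → $99,848.02; Harbor Township 69,565.9594 → $69,565.96.

Granite Zone: $72,739.02; Upper Precinct: $99,848.02; East Borough: $37,800.00; Harbor Township: $69,565.96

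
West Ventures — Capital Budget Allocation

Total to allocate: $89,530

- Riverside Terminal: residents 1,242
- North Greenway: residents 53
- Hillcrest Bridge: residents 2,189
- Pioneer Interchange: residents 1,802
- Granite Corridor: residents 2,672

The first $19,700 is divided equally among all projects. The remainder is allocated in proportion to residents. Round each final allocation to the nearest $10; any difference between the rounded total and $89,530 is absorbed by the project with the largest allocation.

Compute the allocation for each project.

Riverside Terminal: $14,840; North Greenway: $4,410; Hillcrest Bridge: $23,150; Pioneer Interchange: $19,750; Granite Corridor: $27,380

Equal tier: $19,700 ÷ 5 = $3,940 apiece.
Remainder $69,830 by residents (total 7,958): Riverside Terminal 10,898.32 → $10,900; North Greenway 465.07 → $470; Hillcrest Bridge 19,208.08 → $19,210; Pioneer Interchange 15,812.22 → $15,810; Granite Corridor 23,446.31 → $23,450.
Rounding difference −$10 on remainder applied to Granite Corridor.
Totals: Riverside Terminal $3,940 + $10,900 = $14,840; North Greenway $3,940 + $470 = $4,410; Hillcrest Bridge $3,940 + $19,210 = $23,150; Pioneer Interchange $3,940 + $15,810 = $19,750; Granite Corridor $3,940 + $23,440 = $27,380.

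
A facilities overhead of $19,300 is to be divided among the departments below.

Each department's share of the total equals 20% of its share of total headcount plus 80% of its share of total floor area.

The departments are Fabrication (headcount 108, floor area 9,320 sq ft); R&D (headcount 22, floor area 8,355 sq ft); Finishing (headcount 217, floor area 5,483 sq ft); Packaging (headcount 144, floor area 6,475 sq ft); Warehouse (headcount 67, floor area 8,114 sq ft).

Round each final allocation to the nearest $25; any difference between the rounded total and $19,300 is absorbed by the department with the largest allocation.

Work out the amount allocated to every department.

Fabrication: $4,550 | R&D: $3,575 | Finishing: $3,750 | Packaging: $3,650 | Warehouse: $3,775

Headcount total 558; floor area total 37,747.
Blended shares (20% headcount + 80% floor area): Fabrication 0.2362; R&D 0.1850; Finishing 0.1940; Packaging 0.1888; Warehouse 0.1960.
Proportional shares: Fabrication 4,559.34; R&D 3,569.71; Finishing 3,743.87; Packaging 3,644.66; Warehouse 3,782.42.
Rounded to nearest $25: Fabrication $4,550; R&D $3,575; Finishing $3,750; Packaging $3,650; Warehouse $3,775. Sum = $19,300.
No rounding difference to absorb.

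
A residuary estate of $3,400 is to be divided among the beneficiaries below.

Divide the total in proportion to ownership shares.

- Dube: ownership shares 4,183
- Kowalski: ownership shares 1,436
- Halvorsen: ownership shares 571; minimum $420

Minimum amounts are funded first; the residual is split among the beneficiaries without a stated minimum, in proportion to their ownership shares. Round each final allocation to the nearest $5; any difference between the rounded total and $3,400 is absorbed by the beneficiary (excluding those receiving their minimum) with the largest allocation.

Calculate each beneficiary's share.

Dube: $2,220 | Kowalski: $760 | Halvorsen: $420

Minimums first: Halvorsen $420. Remaining pool $2,980.
Remaining pool split over remaining ownership shares 5,619: Dube 2,218.43 → $2,220; Kowalski 761.57 → $760.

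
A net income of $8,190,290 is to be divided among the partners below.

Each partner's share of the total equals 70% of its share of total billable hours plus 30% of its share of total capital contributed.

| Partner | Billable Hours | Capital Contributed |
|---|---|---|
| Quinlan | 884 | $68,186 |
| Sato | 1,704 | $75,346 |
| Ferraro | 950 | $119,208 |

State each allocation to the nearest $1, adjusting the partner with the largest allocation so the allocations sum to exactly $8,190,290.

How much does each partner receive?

Quinlan: $2,070,151; Sato: $3,465,891; Ferraro: $2,654,248

Billable hours total 3,538; capital contributed total 262,740.
Combined weights (70% billable hours + 30% capital contributed): Quinlan 0.2528; Sato 0.4232; Ferraro 0.3241.
Proportional shares: Quinlan 2,070,151.07; Sato 3,465,890.62; Ferraro 2,654,248.30.
At nearest $1: Quinlan $2,070,151; Sato $3,465,891; Ferraro $2,654,248. Sum = $8,190,290.
Sum already equals the total — no adjustment.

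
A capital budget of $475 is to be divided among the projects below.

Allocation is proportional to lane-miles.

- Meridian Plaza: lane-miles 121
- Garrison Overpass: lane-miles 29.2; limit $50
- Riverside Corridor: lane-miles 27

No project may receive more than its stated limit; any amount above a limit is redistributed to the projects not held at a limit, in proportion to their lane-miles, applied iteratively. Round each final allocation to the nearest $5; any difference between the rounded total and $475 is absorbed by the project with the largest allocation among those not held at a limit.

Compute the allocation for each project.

Sum of lane-miles: 177.2.
Pro-rata shares before constraints: Meridian Plaza 324.35; Garrison Overpass 78.27; Riverside Corridor 72.38.
Cap binds for Garrison Overpass ($50); remaining pool $425 reallocated over remaining lane-miles 148.
Redistributed shares: Meridian Plaza 347.47 → $345; Riverside Corridor 77.53 → $80.

Meridian Plaza: $345 | Garrison Overpass: $50 | Riverside Corridor: $80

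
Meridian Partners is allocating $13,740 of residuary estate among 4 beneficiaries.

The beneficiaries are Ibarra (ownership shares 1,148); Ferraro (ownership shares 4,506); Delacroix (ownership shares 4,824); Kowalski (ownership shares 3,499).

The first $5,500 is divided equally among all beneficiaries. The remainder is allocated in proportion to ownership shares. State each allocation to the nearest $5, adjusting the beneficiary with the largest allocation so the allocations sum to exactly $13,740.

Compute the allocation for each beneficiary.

Equal tier: $5,500 ÷ 4 = $1,375 apiece.
Remainder $8,240 by ownership shares (total 13,977): Ibarra 676.79 → $675; Ferraro 2,656.47 → $2,655; Delacroix 2,843.94 → $2,845; Kowalski 2,062.80 → $2,065.
Totals: Ibarra $1,375 + $675 = $2,050; Ferraro $1,375 + $2,655 = $4,030; Delacroix $1,375 + $2,845 = $4,220; Kowalski $1,375 + $2,065 = $3,440.

Ibarra: $2,050 | Ferraro: $4,030 | Delacroix: $4,220 | Kowalski: $3,440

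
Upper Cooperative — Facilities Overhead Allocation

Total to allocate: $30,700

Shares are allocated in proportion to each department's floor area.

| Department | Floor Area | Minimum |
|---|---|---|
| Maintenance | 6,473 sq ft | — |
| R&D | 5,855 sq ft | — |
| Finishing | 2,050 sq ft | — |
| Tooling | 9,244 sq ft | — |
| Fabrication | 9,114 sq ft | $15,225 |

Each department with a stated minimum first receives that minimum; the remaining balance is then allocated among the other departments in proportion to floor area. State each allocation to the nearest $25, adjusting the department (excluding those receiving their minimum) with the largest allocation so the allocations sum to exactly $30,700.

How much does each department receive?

Minimums first: Fabrication $15,225. Balance $15,475.
Balance split over remaining floor area 23,622: Maintenance 4,240.52 → $4,250; R&D 3,835.67 → $3,825; Finishing 1,342.97 → $1,350; Tooling 6,055.83 → $6,050.

Maintenance: $4,250 | R&D: $3,825 | Finishing: $1,350 | Tooling: $6,050 | Fabrication: $15,225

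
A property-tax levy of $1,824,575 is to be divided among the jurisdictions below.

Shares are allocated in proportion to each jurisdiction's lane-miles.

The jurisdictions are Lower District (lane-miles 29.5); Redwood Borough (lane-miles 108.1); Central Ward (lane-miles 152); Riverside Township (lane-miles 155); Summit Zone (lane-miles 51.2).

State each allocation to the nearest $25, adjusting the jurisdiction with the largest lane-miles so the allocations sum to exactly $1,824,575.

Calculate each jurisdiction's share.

Lower District: $108,550 · Redwood Borough: $397,825 · Central Ward: $559,375 · Riverside Township: $570,400 · Summit Zone: $188,425

Lane-miles total: 29.5 + 108.1 + 152 + 155 + 51.2 = 495.8.
Raw shares: Lower District 108,561.84; Redwood Borough 397,814.76; Central Ward 559,369.50; Riverside Township 570,409.69; Summit Zone 188,419.20.
Rounded to nearest $25: Lower District $108,550; Redwood Borough $397,825; Central Ward $559,375; Riverside Township $570,400; Summit Zone $188,425. Sum = $1,824,575.
Rounded total matches; no reconciliation needed.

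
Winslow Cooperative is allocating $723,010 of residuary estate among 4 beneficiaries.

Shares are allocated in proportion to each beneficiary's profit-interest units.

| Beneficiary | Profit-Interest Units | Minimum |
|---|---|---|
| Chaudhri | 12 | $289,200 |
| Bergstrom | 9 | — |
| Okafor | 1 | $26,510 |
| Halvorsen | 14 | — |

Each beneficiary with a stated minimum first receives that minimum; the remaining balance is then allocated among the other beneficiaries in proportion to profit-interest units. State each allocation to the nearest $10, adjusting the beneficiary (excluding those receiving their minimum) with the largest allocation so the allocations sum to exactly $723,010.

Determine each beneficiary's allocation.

Fund the minimums — Chaudhri $289,200; Okafor $26,510. Remaining pool $407,300.
Remaining pool split over remaining profit-interest units 23: Bergstrom 159,378.26 → $159,380; Halvorsen 247,921.74 → $247,920.

Chaudhri: $289,200; Bergstrom: $159,380; Okafor: $26,510; Halvorsen: $247,920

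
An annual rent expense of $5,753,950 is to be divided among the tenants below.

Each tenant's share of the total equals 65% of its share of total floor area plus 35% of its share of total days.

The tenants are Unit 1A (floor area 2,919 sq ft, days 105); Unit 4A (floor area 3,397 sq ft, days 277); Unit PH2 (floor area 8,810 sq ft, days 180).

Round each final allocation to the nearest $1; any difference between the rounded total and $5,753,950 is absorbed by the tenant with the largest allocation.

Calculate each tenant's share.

Unit 1A: $1,098,014; Unit 4A: $1,832,553; Unit PH2: $2,823,383

Floor area total 15,126; days total 562.
Blended shares (65% floor area + 35% days): Unit 1A 0.1908; Unit 4A 0.3185; Unit PH2 0.4907.
Pro-rata amounts: Unit 1A 1,098,013.58; Unit 4A 1,832,552.65; Unit PH2 2,823,383.77.
After rounding ($1): Unit 1A $1,098,014; Unit 4A $1,832,553; Unit PH2 $2,823,384. Sum = $5,753,951.
Difference $5,753,950 − $5,753,951 = −$1 applied to largest allocation (Unit PH2): Unit PH2 becomes $2,823,383.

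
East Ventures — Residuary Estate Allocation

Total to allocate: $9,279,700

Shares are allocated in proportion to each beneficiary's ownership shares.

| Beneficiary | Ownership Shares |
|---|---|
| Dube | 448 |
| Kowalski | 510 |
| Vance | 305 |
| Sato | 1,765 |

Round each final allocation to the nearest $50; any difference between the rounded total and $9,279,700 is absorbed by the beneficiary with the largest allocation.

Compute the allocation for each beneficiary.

Combined ownership shares = 3,028.
Unrounded shares: Dube 448/3,028 × $9,279,700 = 1,372,954.29; Kowalski 510/3,028 × $9,279,700 = 1,562,961.36; Vance 305/3,028 × $9,279,700 = 934,712.19; Sato 1,765/3,028 × $9,279,700 = 5,409,072.16.
At nearest $50: Dube $1,372,950; Kowalski $1,562,950; Vance $934,700; Sato $5,409,050. Sum = $9,279,650.
Difference $9,279,700 − $9,279,650 = +$50 applied to largest allocation (Sato): Sato becomes $5,409,100.

Dube: $1,372,950; Kowalski: $1,562,950; Vance: $934,700; Sato: $5,409,100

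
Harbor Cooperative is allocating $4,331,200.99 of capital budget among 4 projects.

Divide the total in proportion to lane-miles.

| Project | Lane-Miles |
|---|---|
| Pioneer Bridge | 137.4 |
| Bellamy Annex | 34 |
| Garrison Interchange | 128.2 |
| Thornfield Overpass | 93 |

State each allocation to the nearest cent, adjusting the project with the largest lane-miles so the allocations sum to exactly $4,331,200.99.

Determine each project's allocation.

Pioneer Bridge: $1,515,810.03; Bellamy Annex: $375,091.27; Garrison Interchange: $1,414,314.74; Thornfield Overpass: $1,025,984.95

Lane-miles total: 137.4 + 34 + 128.2 + 93 = 392.6.
Unrounded shares: Pioneer Bridge 1,515,810.0255; Bellamy Annex 375,091.2727; Garrison Interchange 1,414,314.7400; Thornfield Overpass 1,025,984.9518.
Rounded to nearest cent: Pioneer Bridge $1,515,810.03; Bellamy Annex $375,091.27; Garrison Interchange $1,414,314.74; Thornfield Overpass $1,025,984.95. Sum = $4,331,200.99.
Sum already equals the total — no adjustment.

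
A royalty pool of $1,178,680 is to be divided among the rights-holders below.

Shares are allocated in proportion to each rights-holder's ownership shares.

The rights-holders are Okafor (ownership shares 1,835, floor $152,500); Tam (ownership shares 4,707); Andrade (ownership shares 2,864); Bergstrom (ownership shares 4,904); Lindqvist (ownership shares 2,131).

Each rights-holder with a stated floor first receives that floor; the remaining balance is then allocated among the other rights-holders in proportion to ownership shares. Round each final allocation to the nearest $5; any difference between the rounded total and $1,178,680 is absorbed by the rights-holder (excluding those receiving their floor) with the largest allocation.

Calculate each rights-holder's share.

Guaranteed amounts: Okafor $152,500. Balance $1,026,180.
Balance split over remaining ownership shares 14,606: Tam 330,701.72 → $330,700; Andrade 201,217.28 → $201,215; Bergstrom 344,542.43 → $344,540; Lindqvist 149,718.58 → $149,720.
Rounding difference +$5 applied to Bergstrom → $344,545.

Okafor: $152,500 | Tam: $330,700 | Andrade: $201,215 | Bergstrom: $344,545 | Lindqvist: $149,720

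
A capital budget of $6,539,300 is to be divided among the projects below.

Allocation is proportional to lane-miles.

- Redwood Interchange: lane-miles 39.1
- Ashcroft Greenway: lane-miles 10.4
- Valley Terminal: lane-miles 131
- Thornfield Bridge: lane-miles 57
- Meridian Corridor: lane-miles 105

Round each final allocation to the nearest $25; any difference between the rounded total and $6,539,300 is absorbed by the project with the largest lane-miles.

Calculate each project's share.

Redwood Interchange: $746,525 · Ashcroft Greenway: $198,575 · Valley Terminal: $2,501,150 · Thornfield Bridge: $1,088,300 · Meridian Corridor: $2,004,750

Lane-miles total: 342.5.
Pro-rata amounts: Redwood Interchange 39.1/342.5 × $6,539,300 = 746,530.31; Ashcroft Greenway 10.4/342.5 × $6,539,300 = 198,565.61; Valley Terminal 131/342.5 × $6,539,300 = 2,501,162.92; Thornfield Bridge 57/342.5 × $6,539,300 = 1,088,292.26; Meridian Corridor 105/342.5 × $6,539,300 = 2,004,748.91.
After rounding ($25): Redwood Interchange $746,525; Ashcroft Greenway $198,575; Valley Terminal $2,501,175; Thornfield Bridge $1,088,300; Meridian Corridor $2,004,750. Sum = $6,539,325.
Difference $6,539,300 − $6,539,325 = −$25 applied to largest lane-miles (Valley Terminal): Valley Terminal becomes $2,501,150.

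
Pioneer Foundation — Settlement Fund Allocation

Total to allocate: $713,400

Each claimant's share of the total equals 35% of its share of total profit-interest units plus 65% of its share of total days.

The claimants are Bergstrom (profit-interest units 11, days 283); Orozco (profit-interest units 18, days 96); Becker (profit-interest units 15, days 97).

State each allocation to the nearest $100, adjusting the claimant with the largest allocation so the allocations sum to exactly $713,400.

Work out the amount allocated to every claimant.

Totals — profit-interest units 44, days 476.
Blended shares (35% profit-interest units + 65% days): Bergstrom 0.4739; Orozco 0.2743; Becker 0.2518.
Raw shares: Bergstrom 338,115.63; Orozco 195,667.25; Becker 179,617.12.
After rounding ($100): Bergstrom $338,100; Orozco $195,700; Becker $179,600. Sum = $713,400.
No rounding difference to absorb.

Bergstrom: $338,100 · Orozco: $195,700 · Becker: $179,600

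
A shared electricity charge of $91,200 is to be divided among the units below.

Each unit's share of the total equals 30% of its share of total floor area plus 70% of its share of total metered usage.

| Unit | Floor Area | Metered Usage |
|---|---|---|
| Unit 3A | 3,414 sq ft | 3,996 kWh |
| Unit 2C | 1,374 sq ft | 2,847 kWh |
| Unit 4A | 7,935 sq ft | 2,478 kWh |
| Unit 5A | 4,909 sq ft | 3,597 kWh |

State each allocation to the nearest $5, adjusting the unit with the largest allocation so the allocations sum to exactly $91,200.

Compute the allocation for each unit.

Unit 3A: $25,045 · Unit 2C: $16,200 · Unit 4A: $24,560 · Unit 5A: $25,395

Totals — floor area 17,632, metered usage 12,918.
Combined weights (30% floor area + 70% metered usage): Unit 3A 0.2746; Unit 2C 0.1777; Unit 4A 0.2693; Unit 5A 0.2784.
Proportional shares: Unit 3A 25,045.58; Unit 2C 16,201.78; Unit 4A 24,559.06; Unit 5A 25,393.58.
After rounding ($5): Unit 3A $25,045; Unit 2C $16,200; Unit 4A $24,560; Unit 5A $25,395. Sum = $91,200.
Rounded total matches; no reconciliation needed.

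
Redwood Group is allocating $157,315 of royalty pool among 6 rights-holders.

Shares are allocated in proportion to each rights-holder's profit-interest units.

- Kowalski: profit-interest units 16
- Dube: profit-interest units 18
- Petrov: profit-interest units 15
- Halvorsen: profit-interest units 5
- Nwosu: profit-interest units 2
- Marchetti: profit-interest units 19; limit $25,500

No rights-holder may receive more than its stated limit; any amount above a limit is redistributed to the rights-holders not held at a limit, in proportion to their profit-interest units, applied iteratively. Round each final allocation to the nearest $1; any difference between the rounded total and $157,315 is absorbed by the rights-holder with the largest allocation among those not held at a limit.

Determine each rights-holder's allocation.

Profit-interest units total: 75.
Unconstrained shares: Kowalski 33,560.53; Dube 37,755.60; Petrov 31,463.00; Halvorsen 10,487.67; Nwosu 4,195.07; Marchetti 39,853.13.
Cap binds for Marchetti ($25,500); residual $131,815 reallocated over remaining profit-interest units 56.
Remaining shares: Kowalski 37,661.43 → $37,661; Dube 42,369.11 → $42,369; Petrov 35,307.59 → $35,308; Halvorsen 11,769.20 → $11,769; Nwosu 4,707.68 → $4,708.

Kowalski: $37,661; Dube: $42,369; Petrov: $35,308; Halvorsen: $11,769; Nwosu: $4,708; Marchetti: $25,500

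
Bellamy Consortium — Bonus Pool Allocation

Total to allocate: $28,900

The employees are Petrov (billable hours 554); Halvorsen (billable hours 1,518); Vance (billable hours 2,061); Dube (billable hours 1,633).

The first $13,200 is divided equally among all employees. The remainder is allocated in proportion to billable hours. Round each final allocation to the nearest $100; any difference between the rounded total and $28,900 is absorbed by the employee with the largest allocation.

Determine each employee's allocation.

First tranche $13,200 split equally: $3,300 each.
Remainder $15,700 by billable hours (total 5,766): Petrov 1,508.46 → $1,500; Halvorsen 4,133.30 → $4,100; Vance 5,611.81 → $5,600; Dube 4,446.43 → $4,400.
Rounding difference +$100 on remainder applied to Vance.
Totals: Petrov $3,300 + $1,500 = $4,800; Halvorsen $3,300 + $4,100 = $7,400; Vance $3,300 + $5,700 = $9,000; Dube $3,300 + $4,400 = $7,700.

Petrov: $4,800 | Halvorsen: $7,400 | Vance: $9,000 | Dube: $7,700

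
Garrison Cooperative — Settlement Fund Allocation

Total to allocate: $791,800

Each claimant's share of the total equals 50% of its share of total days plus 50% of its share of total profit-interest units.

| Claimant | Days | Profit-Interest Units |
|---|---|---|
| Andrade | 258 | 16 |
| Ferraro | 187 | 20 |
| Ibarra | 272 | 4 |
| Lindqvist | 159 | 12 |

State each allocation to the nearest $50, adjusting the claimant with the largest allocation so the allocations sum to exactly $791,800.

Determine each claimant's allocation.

Days total 876; profit-interest units total 52.
Composite weights (50% days + 50% profit-interest units): Andrade 0.3011; Ferraro 0.2990; Ibarra 0.1937; Lindqvist 0.2061.
Raw shares: Andrade 238,416.07; Ferraro 236,782.13; Ibarra 153,381.70; Lindqvist 163,220.10.
At nearest $50: Andrade $238,400; Ferraro $236,800; Ibarra $153,400; Lindqvist $163,200. Sum = $791,800.
Rounded total matches; no reconciliation needed.

Andrade: $238,400; Ferraro: $236,800; Ibarra: $153,400; Lindqvist: $163,200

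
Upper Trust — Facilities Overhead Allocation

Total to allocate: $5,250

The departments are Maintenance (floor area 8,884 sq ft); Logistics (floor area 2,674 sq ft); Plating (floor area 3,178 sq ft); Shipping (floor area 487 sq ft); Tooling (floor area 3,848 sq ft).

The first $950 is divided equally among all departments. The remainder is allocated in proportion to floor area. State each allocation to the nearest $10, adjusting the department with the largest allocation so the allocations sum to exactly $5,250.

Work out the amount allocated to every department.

Maintenance: $2,190; Logistics: $790; Plating: $910; Shipping: $300; Tooling: $1,060

Equal tier: $950 ÷ 5 = $190 apiece.
Remainder $4,300 by floor area (total 19,071): Maintenance 2,003.10 → $2,000; Logistics 602.92 → $600; Plating 716.55 → $720; Shipping 109.81 → $110; Tooling 867.62 → $870.
Totals: Maintenance $190 + $2,000 = $2,190; Logistics $190 + $600 = $790; Plating $190 + $720 = $910; Shipping $190 + $110 = $300; Tooling $190 + $870 = $1,060.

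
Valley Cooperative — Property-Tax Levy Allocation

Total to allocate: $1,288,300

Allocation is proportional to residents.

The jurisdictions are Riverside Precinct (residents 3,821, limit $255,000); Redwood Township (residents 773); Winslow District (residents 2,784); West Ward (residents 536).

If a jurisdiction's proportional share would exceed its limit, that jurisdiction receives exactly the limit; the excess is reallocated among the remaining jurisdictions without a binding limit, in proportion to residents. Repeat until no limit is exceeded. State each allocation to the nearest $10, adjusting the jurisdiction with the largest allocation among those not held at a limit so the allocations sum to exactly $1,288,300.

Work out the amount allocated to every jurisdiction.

Residents total: 7,914.
Proportional shares (ignoring caps): Riverside Precinct 622,010.90; Redwood Township 125,834.71; Winslow District 453,200.30; West Ward 87,254.08.
Capped: Riverside Precinct ($255,000); balance $1,033,300 reallocated over remaining residents 4,093.
Remaining shares: Redwood Township 195,148.03 → $195,150; Winslow District 702,835.87 → $702,840; West Ward 135,316.10 → $135,320.
Rounding difference −$10 applied to Winslow District → $702,830.

Riverside Precinct: $255,000 | Redwood Township: $195,150 | Winslow District: $702,830 | West Ward: $135,320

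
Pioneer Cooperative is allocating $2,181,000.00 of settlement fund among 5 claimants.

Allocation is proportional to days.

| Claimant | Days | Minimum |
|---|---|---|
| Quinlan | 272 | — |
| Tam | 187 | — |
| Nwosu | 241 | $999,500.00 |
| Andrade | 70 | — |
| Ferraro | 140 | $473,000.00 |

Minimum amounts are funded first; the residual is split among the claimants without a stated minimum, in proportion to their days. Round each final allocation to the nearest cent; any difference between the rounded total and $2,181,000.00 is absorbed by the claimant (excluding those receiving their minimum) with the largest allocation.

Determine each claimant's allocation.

Quinlan: $364,294.90 | Tam: $250,452.74 | Nwosu: $999,500.00 | Andrade: $93,752.36 | Ferraro: $473,000.00

Fund the minimums — Nwosu $999,500.00; Ferraro $473,000.00. Remaining pool $708,500.00.
Remaining pool split over remaining days 529: Quinlan 364,294.8960 → $364,294.90; Tam 250,452.7410 → $250,452.74; Andrade 93,752.3629 → $93,752.36.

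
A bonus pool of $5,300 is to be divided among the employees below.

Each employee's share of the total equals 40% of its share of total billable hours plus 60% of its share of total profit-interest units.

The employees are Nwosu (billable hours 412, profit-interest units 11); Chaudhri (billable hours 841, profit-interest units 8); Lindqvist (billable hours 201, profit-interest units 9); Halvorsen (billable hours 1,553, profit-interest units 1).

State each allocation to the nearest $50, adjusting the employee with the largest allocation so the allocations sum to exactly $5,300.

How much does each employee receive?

Totals — billable hours 3,007, profit-interest units 29.
Composite weights (40% billable hours + 60% profit-interest units): Nwosu 0.2824; Chaudhri 0.2774; Lindqvist 0.2129; Halvorsen 0.2273.
Raw shares: Nwosu 1,496.68; Chaudhri 1,470.16; Lindqvist 1,128.61; Halvorsen 1,204.55.
Rounded to nearest $50: Nwosu $1,500; Chaudhri $1,450; Lindqvist $1,150; Halvorsen $1,200. Sum = $5,300.
No rounding difference to absorb.

Nwosu: $1,500 · Chaudhri: $1,450 · Lindqvist: $1,150 · Halvorsen: $1,200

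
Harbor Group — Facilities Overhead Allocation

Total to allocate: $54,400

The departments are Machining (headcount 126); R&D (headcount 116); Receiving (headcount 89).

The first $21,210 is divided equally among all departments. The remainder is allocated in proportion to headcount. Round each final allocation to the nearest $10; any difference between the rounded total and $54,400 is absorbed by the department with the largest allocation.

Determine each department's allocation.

First tranche $21,210 split equally: $7,070 each.
Remainder $33,190 by headcount (total 331): Machining 12,634.26 → $12,630; R&D 11,631.54 → $11,630; Receiving 8,924.20 → $8,920.
Rounding difference +$10 on remainder applied to Machining.
Totals: Machining $7,070 + $12,640 = $19,710; R&D $7,070 + $11,630 = $18,700; Receiving $7,070 + $8,920 = $15,990.

Machining: $19,710 | R&D: $18,700 | Receiving: $15,990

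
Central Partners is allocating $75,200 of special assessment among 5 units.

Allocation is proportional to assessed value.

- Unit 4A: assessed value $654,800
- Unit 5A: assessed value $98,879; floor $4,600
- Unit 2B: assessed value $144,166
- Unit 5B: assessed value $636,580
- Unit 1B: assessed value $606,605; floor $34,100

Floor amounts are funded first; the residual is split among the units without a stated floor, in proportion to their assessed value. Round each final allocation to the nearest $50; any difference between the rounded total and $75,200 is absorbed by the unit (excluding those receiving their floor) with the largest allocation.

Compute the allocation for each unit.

Guaranteed amounts: Unit 5A $4,600; Unit 1B $34,100. Residual $36,500.
Residual split over remaining assessed value 1,435,546: Unit 4A 16,648.86 → $16,650; Unit 2B 3,665.55 → $3,650; Unit 5B 16,185.60 → $16,200.

Unit 4A: $16,650 · Unit 5A: $4,600 · Unit 2B: $3,650 · Unit 5B: $16,200 · Unit 1B: $34,100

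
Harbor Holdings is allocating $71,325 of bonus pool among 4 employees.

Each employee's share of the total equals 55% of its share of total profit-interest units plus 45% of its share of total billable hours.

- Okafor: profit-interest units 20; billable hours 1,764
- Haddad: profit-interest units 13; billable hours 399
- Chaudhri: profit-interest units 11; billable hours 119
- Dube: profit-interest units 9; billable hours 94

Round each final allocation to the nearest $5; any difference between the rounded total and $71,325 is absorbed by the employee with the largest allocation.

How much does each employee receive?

Totals — profit-interest units 53, billable hours 2,376.
Composite weights (55% profit-interest units + 45% billable hours): Okafor 0.5416; Haddad 0.2105; Chaudhri 0.1367; Dube 0.1112.
Raw shares: Okafor 38,632.34; Haddad 15,012.05; Chaudhri 9,749.33; Dube 7,931.29.
After rounding ($5): Okafor $38,630; Haddad $15,010; Chaudhri $9,750; Dube $7,930. Sum = $71,320.
Difference $71,325 − $71,320 = +$5 applied to largest allocation (Okafor): Okafor becomes $38,635.

Okafor: $38,635 · Haddad: $15,010 · Chaudhri: $9,750 · Dube: $7,930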